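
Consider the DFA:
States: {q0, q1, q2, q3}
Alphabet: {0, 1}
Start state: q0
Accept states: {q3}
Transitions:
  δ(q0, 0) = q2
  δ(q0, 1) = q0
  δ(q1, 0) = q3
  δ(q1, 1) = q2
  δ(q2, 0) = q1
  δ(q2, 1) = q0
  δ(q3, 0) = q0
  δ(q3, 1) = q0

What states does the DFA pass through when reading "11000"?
read '1': q0 → q0
  read '1': q0 → q0
  read '0': q0 → q2
  read '0': q2 → q1
  read '0': q1 → q3
q0 -> q0 -> q0 -> q2 -> q1 -> q3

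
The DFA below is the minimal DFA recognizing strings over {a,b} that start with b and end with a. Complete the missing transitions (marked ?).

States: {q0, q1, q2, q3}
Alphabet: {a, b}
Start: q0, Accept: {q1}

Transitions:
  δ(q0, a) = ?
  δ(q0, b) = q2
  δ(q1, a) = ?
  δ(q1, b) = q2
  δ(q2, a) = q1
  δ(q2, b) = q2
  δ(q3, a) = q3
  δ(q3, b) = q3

From the language and accept set, identify what each state tracks — q0: no input read; q1: started with b, last symbol a; q2: started with b, last symbol b; q3: started with a (dead).
Each missing δ(q, a) is the state matching the new tracked value after reading a.
δ(q0, a) = q3; δ(q1, a) = q1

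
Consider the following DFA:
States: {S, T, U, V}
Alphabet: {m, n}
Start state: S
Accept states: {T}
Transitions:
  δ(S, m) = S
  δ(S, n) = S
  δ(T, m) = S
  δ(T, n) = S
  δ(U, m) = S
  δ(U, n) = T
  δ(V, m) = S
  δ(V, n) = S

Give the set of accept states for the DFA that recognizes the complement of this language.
Complement accept states = All states \ Original accept states
= {S, T, U, V} \ {T}
{S, U, V}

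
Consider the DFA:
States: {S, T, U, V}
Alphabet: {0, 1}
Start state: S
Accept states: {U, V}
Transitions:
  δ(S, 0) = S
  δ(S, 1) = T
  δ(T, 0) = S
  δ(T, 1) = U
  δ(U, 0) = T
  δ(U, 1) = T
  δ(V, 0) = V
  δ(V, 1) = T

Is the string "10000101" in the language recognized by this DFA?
Processing string "10000101":
  S --1--> T
  T --0--> S
  S --0--> S
  S --0--> S
  S --0--> S
  S --1--> T
  T --0--> S
  S --1--> T
Final state: T
Accept states: {U, V}
No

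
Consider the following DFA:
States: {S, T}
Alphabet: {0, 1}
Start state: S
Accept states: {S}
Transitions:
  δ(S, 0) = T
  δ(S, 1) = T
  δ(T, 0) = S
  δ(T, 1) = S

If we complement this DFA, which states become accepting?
Complement accept states = All states \ Original accept states
= {S, T} \ {S}
{T}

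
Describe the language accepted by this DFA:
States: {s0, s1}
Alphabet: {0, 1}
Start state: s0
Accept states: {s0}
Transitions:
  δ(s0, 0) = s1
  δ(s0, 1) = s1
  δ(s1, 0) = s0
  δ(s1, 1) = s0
Testing a few strings:
  '111' → reject
  '101' → reject
  '011' → reject
  '000' → reject
State roles: s0=even length so far; s1=odd length so far
All binary strings of even length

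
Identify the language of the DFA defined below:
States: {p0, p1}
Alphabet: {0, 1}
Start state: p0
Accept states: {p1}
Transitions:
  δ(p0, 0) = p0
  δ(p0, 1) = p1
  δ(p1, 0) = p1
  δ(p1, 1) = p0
Testing a few strings:
  '011' → reject
  '01' → accept
  '11' → reject
  '10' → accept
State roles: p0=even number of 1's so far; p1=odd number of 1's so far
All binary strings with an odd number of 1's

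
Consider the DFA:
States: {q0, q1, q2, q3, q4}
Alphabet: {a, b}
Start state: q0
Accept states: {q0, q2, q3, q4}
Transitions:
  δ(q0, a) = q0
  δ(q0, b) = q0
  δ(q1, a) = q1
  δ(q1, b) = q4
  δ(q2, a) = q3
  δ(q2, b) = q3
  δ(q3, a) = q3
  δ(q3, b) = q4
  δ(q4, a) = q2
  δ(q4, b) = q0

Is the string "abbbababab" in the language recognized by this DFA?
Processing string "abbbababab":
  q0 --a--> q0
  q0 --b--> q0
  q0 --b--> q0
  q0 --b--> q0
  q0 --a--> q0
  q0 --b--> q0
  q0 --a--> q0
  q0 --b--> q0
  q0 --a--> q0
  q0 --b--> q0
Final state: q0
Accept states: {q0, q2, q3, q4}
Yes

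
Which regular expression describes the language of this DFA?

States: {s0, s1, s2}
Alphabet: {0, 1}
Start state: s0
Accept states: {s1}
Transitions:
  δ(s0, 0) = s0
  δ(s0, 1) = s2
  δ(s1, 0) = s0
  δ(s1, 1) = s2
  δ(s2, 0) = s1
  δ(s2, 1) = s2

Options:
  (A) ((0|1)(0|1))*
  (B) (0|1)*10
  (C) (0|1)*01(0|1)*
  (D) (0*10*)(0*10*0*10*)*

Check each option against the DFA on short strings; one disagreement eliminates an option:
  (A) ((0|1)(0|1))*: on ε the DFA stays in s0 and rejects (s0 ∉ Accept), but the regex matches it → eliminate
  (B) (0|1)*10: agrees with the DFA on every string of length ≤ 6
  (C) (0|1)*01(0|1)*: on '01' the DFA goes s0 → s0 → s2 and rejects (s2 ∉ Accept), but the regex matches it → eliminate
  (D) (0*10*)(0*10*0*10*)*: on '1' the DFA goes s0 → s2 and rejects (s2 ∉ Accept), but the regex matches it → eliminate
Only (B) is consistent with the DFA.
(B) (0|1)*10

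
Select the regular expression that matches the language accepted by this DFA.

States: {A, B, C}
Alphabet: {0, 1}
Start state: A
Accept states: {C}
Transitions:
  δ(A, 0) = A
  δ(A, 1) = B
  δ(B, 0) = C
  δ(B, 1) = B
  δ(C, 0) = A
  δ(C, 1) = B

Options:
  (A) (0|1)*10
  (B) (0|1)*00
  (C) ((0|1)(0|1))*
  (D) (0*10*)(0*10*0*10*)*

Check each option against the DFA on short strings; one disagreement eliminates an option:
  (A) (0|1)*10: agrees with the DFA on every string of length ≤ 6
  (B) (0|1)*00: on '00' the DFA goes A → A → A and rejects (A ∉ Accept), but the regex matches it → eliminate
  (C) ((0|1)(0|1))*: on ε the DFA stays in A and rejects (A ∉ Accept), but the regex matches it → eliminate
  (D) (0*10*)(0*10*0*10*)*: on '1' the DFA goes A → B and rejects (B ∉ Accept), but the regex matches it → eliminate
Only (A) is consistent with the DFA.
(A) (0|1)*10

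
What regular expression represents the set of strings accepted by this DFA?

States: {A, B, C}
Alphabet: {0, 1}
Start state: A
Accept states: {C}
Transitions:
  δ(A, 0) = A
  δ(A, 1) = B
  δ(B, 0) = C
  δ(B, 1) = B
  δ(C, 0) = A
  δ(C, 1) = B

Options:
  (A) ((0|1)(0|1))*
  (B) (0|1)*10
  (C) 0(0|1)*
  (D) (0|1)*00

Check each option against the DFA on short strings; one disagreement eliminates an option:
  (A) ((0|1)(0|1))*: on ε the DFA stays in A and rejects (A ∉ Accept), but the regex matches it → eliminate
  (B) (0|1)*10: agrees with the DFA on every string of length ≤ 6
  (C) 0(0|1)*: on '0' the DFA goes A → A and rejects (A ∉ Accept), but the regex matches it → eliminate
  (D) (0|1)*00: on '00' the DFA goes A → A → A and rejects (A ∉ Accept), but the regex matches it → eliminate
Only (B) is consistent with the DFA.
(B) (0|1)*10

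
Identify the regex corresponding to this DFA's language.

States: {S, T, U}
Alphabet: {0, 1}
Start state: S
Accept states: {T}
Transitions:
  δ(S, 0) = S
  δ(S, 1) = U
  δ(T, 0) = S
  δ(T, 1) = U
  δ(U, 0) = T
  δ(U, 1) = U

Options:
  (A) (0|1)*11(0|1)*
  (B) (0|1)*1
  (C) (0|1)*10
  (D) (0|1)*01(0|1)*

Check each option against the DFA on short strings; one disagreement eliminates an option:
  (A) (0|1)*11(0|1)*: on '10' the DFA goes S → U → T and accepts (T ∈ Accept), but the regex does not match it → eliminate
  (B) (0|1)*1: on '1' the DFA goes S → U and rejects (U ∉ Accept), but the regex matches it → eliminate
  (C) (0|1)*10: agrees with the DFA on every string of length ≤ 6
  (D) (0|1)*01(0|1)*: on '01' the DFA goes S → S → U and rejects (U ∉ Accept), but the regex matches it → eliminate
Only (C) is consistent with the DFA.
(C) (0|1)*10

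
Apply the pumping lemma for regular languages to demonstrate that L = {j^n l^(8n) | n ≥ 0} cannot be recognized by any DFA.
Assume L is regular with pumping length p. Idea: pumping the j-block breaks the 1:8 ratio.
Choose s = j^p l^(8p) (length 9p ≥ p). By the pumping lemma, s = xyz with |xy| ≤ p, |y| > 0, so y = j^k with k ≥ 1. Then xy²z = j^(p+k) l^(8p). For this to be in L we would need 8p = 8(p+k), i.e. 8k = 0, contradicting k ≥ 1. So xy²z ∉ L.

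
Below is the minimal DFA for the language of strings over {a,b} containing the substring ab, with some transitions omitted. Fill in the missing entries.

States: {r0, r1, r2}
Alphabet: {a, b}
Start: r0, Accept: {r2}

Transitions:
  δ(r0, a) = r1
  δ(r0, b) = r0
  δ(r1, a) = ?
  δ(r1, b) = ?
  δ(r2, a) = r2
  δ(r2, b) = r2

From the language and accept set, identify what each state tracks — r0: no a seen yet; r1: seen a a, waiting for b; r2: substring ab seen.
Each missing δ(q, a) is the state matching the new tracked value after reading a.
δ(r1, a) = r1; δ(r1, b) = r2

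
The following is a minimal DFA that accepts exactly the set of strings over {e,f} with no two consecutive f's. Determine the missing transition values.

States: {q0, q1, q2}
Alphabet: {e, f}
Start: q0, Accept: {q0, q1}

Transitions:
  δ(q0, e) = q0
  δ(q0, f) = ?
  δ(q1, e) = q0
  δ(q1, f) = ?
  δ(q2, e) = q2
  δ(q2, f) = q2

From the language and accept set, identify what each state tracks — q0: last symbol not f (ok); q1: last symbol f (ok); q2: saw ff (dead).
Each missing δ(q, a) is the state matching the new tracked value after reading a.
δ(q0, f) = q1; δ(q1, f) = q2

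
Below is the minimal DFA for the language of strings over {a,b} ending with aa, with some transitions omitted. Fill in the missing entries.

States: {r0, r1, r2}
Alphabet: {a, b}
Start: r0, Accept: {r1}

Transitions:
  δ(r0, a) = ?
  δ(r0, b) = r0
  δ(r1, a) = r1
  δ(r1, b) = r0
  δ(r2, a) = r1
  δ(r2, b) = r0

From the language and accept set, identify what each state tracks — r0: last symbol not a; r1: two trailing a's; r2: one trailing a.
Each missing δ(q, a) is the state matching the new tracked value after reading a.
δ(r0, a) = r2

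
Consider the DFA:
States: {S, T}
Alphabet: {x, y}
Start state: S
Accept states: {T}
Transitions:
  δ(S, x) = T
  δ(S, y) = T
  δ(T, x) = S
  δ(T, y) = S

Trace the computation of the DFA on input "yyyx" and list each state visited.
read 'y': S → T
  read 'y': T → S
  read 'y': S → T
  read 'x': T → S
S -> T -> S -> T -> S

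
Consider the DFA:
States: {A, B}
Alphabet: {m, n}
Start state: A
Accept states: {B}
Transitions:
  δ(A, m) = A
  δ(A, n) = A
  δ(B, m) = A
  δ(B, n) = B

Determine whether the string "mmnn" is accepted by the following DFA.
Processing string "mmnn":
  A --m--> A
  A --m--> A
  A --n--> A
  A --n--> A
Final state: A
Accept states: {B}
No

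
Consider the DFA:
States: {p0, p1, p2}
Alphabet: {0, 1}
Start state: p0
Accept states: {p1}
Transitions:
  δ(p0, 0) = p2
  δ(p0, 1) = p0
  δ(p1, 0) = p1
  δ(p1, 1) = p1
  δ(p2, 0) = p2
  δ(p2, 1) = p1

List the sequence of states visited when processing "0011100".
read '0': p0 → p2
  read '0': p2 → p2
  read '1': p2 → p1
  read '1': p1 → p1
  read '1': p1 → p1
  read '0': p1 → p1
  read '0': p1 → p1
p0 -> p2 -> p2 -> p1 -> p1 -> p1 -> p1 -> p1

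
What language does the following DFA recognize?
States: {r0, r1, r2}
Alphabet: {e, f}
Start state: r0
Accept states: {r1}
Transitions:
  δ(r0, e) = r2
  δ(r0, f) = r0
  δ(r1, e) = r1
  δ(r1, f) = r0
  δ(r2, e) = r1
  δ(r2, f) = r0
Testing a few strings:
  'eefe' → reject
  'ff' → reject
  'ffff' → reject
  'e' → reject
State roles: r0=last symbol not e; r1=two trailing e's; r2=one trailing e
All strings over {e,f} ending with ee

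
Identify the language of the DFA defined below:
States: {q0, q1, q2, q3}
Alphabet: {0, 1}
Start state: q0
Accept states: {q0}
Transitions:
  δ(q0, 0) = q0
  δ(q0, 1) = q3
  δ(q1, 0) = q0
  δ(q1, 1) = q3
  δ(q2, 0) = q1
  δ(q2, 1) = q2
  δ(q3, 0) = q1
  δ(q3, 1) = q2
Testing a few strings:
  '0' → accept
  '00' → accept
  '1' → reject
  '000' → accept
State roles: q0=value ≡ 0 (mod 4); q1=value ≡ 2 (mod 4); q2=value ≡ 3 (mod 4); q3=value ≡ 1 (mod 4)
All binary strings representing a multiple of 4 (read in base 2; leading zeros allowed and ε counts as 0)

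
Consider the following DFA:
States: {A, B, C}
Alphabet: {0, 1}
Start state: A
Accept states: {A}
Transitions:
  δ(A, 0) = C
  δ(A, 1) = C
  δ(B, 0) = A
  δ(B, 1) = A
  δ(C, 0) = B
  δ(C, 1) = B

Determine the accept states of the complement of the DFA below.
Complement accept states = All states \ Original accept states
= {A, B, C} \ {A}
{B, C}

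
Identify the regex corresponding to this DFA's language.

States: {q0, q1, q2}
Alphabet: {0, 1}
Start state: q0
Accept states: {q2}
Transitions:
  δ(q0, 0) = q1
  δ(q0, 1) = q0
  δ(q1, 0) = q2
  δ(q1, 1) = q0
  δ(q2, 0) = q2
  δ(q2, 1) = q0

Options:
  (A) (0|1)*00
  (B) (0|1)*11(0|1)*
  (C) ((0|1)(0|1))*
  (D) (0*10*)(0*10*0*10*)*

Check each option against the DFA on short strings; one disagreement eliminates an option:
  (A) (0|1)*00: agrees with the DFA on every string of length ≤ 6
  (B) (0|1)*11(0|1)*: on '00' the DFA goes q0 → q1 → q2 and accepts (q2 ∈ Accept), but the regex does not match it → eliminate
  (C) ((0|1)(0|1))*: on ε the DFA stays in q0 and rejects (q0 ∉ Accept), but the regex matches it → eliminate
  (D) (0*10*)(0*10*0*10*)*: on '1' the DFA goes q0 → q0 and rejects (q0 ∉ Accept), but the regex matches it → eliminate
Only (A) is consistent with the DFA.
(A) (0|1)*00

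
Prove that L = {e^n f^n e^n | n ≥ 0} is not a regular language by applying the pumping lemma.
Assume L is regular with pumping length p. Idea: pumping the first e-block unbalances it against the other two.
Choose s = e^p f^p e^p ∈ L (|s| = 3p ≥ p). By the pumping lemma, s = xyz with |xy| ≤ p, |y| > 0, so y = e^k with k ≥ 1, inside the first e-block. Then xy²z = e^(p+k) f^p e^p. The first block has length p+k ≠ p, so the three block lengths are no longer equal and xy²z ∉ L.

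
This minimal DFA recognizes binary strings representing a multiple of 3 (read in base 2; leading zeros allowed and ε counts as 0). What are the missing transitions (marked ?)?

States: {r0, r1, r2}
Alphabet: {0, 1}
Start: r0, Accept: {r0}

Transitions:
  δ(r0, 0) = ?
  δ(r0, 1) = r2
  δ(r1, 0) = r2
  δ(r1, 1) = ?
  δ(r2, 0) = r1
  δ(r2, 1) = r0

From the language and accept set, identify what each state tracks — r0: value ≡ 0 (mod 3); r1: value ≡ 2 (mod 3); r2: value ≡ 1 (mod 3).
Each missing δ(q, a) is the state matching the new tracked value after reading a.
δ(r0, 0) = r0; δ(r1, 1) = r1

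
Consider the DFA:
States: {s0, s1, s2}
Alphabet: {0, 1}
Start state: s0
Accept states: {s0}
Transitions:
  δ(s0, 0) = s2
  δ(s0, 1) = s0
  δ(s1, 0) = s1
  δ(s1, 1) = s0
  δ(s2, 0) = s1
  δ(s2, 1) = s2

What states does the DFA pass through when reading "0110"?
read '0': s0 → s2
  read '1': s2 → s2
  read '1': s2 → s2
  read '0': s2 → s1
s0 -> s2 -> s2 -> s2 -> s1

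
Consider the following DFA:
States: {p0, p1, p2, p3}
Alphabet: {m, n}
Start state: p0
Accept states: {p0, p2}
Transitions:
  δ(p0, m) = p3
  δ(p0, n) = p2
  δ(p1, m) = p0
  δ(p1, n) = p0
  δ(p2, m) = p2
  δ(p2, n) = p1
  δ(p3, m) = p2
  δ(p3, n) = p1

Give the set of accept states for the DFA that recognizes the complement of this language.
Complement accept states = All states \ Original accept states
= {p0, p1, p2, p3} \ {p0, p2}
{p1, p3}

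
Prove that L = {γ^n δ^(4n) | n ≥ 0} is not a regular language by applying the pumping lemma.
Assume L is regular with pumping length p. Idea: pumping the γ-block breaks the 1:4 ratio.
Choose s = γ^p δ^(4p) (length 5p ≥ p). By the pumping lemma, s = xyz with |xy| ≤ p, |y| > 0, so y = γ^k with k ≥ 1. Then xy²z = γ^(p+k) δ^(4p). For this to be in L we would need 4p = 4(p+k), i.e. 4k = 0, contradicting k ≥ 1. So xy²z ∉ L.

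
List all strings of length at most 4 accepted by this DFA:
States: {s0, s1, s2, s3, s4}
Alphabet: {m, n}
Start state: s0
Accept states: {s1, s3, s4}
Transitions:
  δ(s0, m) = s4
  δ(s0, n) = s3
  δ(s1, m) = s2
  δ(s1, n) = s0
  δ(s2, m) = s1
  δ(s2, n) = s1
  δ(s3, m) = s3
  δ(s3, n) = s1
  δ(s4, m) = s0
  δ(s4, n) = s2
m, n, nm, nn, mmm, mmn, mnm, mnn, nmm, nmn, mmnm, mmnn, nmmm, nmmn, nnmm, nnmn, nnnm, nnnn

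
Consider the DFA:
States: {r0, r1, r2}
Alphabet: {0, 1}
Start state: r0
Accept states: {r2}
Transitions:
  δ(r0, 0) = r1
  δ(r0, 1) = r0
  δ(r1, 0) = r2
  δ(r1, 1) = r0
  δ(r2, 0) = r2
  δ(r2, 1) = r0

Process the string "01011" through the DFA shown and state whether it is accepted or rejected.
Processing string "01011":
  r0 --0--> r1
  r1 --1--> r0
  r0 --0--> r1
  r1 --1--> r0
  r0 --1--> r0
Final state: r0
Accept states: {r2}
No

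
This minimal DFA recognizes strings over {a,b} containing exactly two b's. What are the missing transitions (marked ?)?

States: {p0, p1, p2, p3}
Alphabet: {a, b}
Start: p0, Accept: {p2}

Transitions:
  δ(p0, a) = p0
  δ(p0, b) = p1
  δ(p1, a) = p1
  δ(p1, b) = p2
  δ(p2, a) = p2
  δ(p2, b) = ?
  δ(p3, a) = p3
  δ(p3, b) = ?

From the language and accept set, identify what each state tracks — p0: zero b's; p1: one b; p2: two b's; p3: ≥ three b's (dead).
Each missing δ(q, a) is the state matching the new tracked value after reading a.
δ(p2, b) = p3; δ(p3, b) = p3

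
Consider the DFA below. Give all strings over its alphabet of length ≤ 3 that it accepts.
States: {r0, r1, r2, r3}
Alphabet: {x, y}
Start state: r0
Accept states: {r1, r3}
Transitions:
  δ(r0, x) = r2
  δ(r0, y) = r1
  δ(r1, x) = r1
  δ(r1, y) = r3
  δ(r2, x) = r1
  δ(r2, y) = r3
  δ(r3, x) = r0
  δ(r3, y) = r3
y, xx, xy, yx, yy, xxx, xxy, xyy, yxx, yxy, yyy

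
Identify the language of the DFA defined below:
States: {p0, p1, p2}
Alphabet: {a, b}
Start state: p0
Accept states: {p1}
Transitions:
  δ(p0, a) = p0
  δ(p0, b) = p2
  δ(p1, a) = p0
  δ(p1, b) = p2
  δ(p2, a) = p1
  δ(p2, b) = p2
Testing a few strings:
  'aba' → accept
  'aab' → reject
  'ba' → accept
  'bba' → accept
State roles: p0=no suffix match; p1=suffix is ba; p2=one trailing b
All strings over {a,b} ending with ba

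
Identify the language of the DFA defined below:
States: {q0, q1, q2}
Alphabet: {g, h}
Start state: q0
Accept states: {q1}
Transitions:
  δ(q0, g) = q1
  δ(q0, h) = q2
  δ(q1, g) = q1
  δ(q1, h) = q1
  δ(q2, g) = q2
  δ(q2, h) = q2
Testing a few strings:
  'hhg' → reject
  'hg' → reject
  'h' → reject
  'g' → accept
State roles: q0=no input read; q1=started with g; q2=started with h (dead)
All strings over {g,h} starting with g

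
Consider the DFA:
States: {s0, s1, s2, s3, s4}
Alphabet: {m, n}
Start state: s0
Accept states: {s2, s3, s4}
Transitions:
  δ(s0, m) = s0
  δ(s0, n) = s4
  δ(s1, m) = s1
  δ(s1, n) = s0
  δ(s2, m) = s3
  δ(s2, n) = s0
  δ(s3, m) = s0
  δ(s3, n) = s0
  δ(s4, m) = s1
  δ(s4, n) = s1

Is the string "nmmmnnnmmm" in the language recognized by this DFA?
Processing string "nmmmnnnmmm":
  s0 --n--> s4
  s4 --m--> s1
  s1 --m--> s1
  s1 --m--> s1
  s1 --n--> s0
  s0 --n--> s4
  s4 --n--> s1
  s1 --m--> s1
  s1 --m--> s1
  s1 --m--> s1
Final state: s1
Accept states: {s2, s3, s4}
No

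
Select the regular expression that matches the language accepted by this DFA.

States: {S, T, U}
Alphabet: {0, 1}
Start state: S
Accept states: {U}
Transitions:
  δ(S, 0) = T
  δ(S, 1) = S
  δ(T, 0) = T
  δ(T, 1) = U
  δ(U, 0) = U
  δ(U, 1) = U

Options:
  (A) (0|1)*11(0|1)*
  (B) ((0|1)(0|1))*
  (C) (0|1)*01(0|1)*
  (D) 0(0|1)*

Check each option against the DFA on short strings; one disagreement eliminates an option:
  (A) (0|1)*11(0|1)*: on '01' the DFA goes S → T → U and accepts (U ∈ Accept), but the regex does not match it → eliminate
  (B) ((0|1)(0|1))*: on ε the DFA stays in S and rejects (S ∉ Accept), but the regex matches it → eliminate
  (C) (0|1)*01(0|1)*: agrees with the DFA on every string of length ≤ 6
  (D) 0(0|1)*: on '0' the DFA goes S → T and rejects (T ∉ Accept), but the regex matches it → eliminate
Only (C) is consistent with the DFA.
(C) (0|1)*01(0|1)*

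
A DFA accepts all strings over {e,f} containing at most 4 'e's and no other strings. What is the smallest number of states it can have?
By Myhill–Nerode, count the distinguishable equivalence classes: 6 classes — having seen 0, 1, …, 4, or >4 copies of 'e'; counts 0 through 4 are accepting and >4 is dead.
6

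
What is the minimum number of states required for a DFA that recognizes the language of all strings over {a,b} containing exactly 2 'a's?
By Myhill–Nerode, count the distinguishable equivalence classes: 4 classes — having seen 0, 1, 2, or >2 copies of 'a'; the count-2 class is the only accepting one and >2 is dead.
4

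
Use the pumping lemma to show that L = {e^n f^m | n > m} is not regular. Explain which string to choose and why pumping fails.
Assume L is regular with pumping length p. Idea: pumping down the e-block drops the e-count to at most the f-count.
Choose s = e^(p+1) f^p ∈ L (|s| = 2p+1 ≥ p). By the pumping lemma, s = xyz with |xy| ≤ p, |y| > 0, so y = e^k with k ≥ 1. Take i = 0: xz = e^(p+1−k) f^p. Since k ≥ 1, p+1−k ≤ p, so the number of e's is no longer strictly greater than the number of f's, hence xz ∉ L.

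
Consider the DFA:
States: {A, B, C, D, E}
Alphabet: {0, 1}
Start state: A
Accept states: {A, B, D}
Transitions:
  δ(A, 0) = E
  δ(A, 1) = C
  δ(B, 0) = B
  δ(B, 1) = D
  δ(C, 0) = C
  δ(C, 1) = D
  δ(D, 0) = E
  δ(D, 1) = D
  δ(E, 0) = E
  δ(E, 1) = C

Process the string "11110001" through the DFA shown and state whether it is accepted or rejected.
Processing string "11110001":
  A --1--> C
  C --1--> D
  D --1--> D
  D --1--> D
  D --0--> E
  E --0--> E
  E --0--> E
  E --1--> C
Final state: C
Accept states: {A, B, D}
No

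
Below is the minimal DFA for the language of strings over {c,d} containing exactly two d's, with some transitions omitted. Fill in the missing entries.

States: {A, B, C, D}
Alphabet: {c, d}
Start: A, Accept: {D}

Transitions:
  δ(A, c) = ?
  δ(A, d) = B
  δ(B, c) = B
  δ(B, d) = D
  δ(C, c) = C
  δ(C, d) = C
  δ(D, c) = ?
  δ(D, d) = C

From the language and accept set, identify what each state tracks — A: zero d's; B: one d; C: ≥ three d's (dead); D: two d's.
Each missing δ(q, a) is the state matching the new tracked value after reading a.
δ(A, c) = A; δ(D, c) = D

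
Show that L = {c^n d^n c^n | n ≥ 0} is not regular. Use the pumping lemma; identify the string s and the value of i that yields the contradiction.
Assume L is regular with pumping length p. Idea: pumping the first c-block unbalances it against the other two.
Choose s = c^p d^p c^p ∈ L (|s| = 3p ≥ p). By the pumping lemma, s = xyz with |xy| ≤ p, |y| > 0, so y = c^k with k ≥ 1, inside the first c-block. Then xy²z = c^(p+k) d^p c^p. The first block has length p+k ≠ p, so the three block lengths are no longer equal and xy²z ∉ L.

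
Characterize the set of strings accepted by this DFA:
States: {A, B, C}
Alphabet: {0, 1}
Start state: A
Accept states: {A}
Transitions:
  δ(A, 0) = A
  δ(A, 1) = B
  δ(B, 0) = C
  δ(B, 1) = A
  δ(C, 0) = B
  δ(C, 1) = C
Testing a few strings:
  '0111' → reject
  '0011' → accept
  '0110' → accept
  '1' → reject
State roles: A=value ≡ 0 (mod 3); B=value ≡ 1 (mod 3); C=value ≡ 2 (mod 3)
All binary strings representing a multiple of 3 (read in base 2; leading zeros allowed and ε counts as 0)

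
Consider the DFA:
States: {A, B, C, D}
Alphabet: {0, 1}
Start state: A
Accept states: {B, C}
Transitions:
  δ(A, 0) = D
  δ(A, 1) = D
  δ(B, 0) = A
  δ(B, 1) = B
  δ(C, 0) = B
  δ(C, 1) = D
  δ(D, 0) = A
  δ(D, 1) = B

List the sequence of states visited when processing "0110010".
read '0': A → D
  read '1': D → B
  read '1': B → B
  read '0': B → A
  read '0': A → D
  read '1': D → B
  read '0': B → A
A -> D -> B -> B -> A -> D -> B -> A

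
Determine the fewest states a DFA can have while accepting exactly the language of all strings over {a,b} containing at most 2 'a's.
By Myhill–Nerode, count the distinguishable equivalence classes: 4 classes — having seen 0, 1, 2, or >2 copies of 'a'; counts 0 through 2 are accepting and >2 is dead.
4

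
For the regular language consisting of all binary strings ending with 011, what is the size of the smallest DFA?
By Myhill–Nerode, count the distinguishable equivalence classes: 4 classes — one per longest suffix of the input that is a prefix of '011' (lengths 0 through 3); only the length-3 class is accepting.
4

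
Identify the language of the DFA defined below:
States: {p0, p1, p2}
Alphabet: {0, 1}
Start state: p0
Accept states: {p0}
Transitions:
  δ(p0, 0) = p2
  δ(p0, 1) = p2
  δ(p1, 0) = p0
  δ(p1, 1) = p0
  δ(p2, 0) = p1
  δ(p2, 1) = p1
Testing a few strings:
  '0111' → reject
  '1100' → reject
  '0010' → reject
  '11' → reject
State roles: p0=length ≡ 0 (mod 3); p1=length ≡ 2 (mod 3); p2=length ≡ 1 (mod 3)
All binary strings whose length is a multiple of 3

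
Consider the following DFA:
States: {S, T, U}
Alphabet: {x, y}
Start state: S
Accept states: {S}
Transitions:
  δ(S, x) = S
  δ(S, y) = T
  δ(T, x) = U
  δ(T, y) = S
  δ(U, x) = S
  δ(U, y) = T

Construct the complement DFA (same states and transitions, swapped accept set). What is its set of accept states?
Complement accept states = All states \ Original accept states
= {S, T, U} \ {S}
{T, U}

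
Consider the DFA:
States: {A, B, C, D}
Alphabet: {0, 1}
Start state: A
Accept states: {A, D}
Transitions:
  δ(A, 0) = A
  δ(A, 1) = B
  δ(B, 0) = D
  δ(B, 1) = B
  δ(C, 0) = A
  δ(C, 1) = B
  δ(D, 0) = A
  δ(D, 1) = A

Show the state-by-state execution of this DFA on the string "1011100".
read '1': A → B
  read '0': B → D
  read '1': D → A
  read '1': A → B
  read '1': B → B
  read '0': B → D
  read '0': D → A
A -> B -> D -> A -> B -> B -> D -> A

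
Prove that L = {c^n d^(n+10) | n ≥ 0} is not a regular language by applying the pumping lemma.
Assume L is regular with pumping length p. Idea: pumping the c-block breaks the fixed offset of 10.
Choose s = c^p d^(p+10) ∈ L. By the pumping lemma, s = xyz with |xy| ≤ p, |y| > 0, so y = c^k with k ≥ 1. Then xy²z = c^(p+k) d^(p+10). For this to be in L we would need p+10 = (p+k)+10, i.e. k = 0, contradicting k ≥ 1. So xy²z ∉ L.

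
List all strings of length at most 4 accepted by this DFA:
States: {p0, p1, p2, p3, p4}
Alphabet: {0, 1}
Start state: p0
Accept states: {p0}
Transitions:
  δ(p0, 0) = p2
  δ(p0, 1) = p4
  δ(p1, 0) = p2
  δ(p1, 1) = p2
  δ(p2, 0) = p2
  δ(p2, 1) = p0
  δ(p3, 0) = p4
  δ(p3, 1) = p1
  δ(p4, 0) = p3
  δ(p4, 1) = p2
ε, 01, 001, 111, 0001, 0101, 1101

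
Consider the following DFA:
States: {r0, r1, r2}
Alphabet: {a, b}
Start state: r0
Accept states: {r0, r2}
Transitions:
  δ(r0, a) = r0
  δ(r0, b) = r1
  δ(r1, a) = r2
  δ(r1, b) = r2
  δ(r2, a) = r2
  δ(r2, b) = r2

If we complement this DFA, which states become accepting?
Complement accept states = All states \ Original accept states
= {r0, r1, r2} \ {r0, r2}
{r1}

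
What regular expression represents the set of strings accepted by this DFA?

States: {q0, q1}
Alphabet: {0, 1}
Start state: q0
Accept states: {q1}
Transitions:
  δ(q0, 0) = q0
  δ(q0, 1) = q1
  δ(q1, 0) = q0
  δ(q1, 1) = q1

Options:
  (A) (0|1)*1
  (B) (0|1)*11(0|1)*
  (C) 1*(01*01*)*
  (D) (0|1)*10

Check each option against the DFA on short strings; one disagreement eliminates an option:
  (A) (0|1)*1: agrees with the DFA on every string of length ≤ 6
  (B) (0|1)*11(0|1)*: on '1' the DFA goes q0 → q1 and accepts (q1 ∈ Accept), but the regex does not match it → eliminate
  (C) 1*(01*01*)*: on ε the DFA stays in q0 and rejects (q0 ∉ Accept), but the regex matches it → eliminate
  (D) (0|1)*10: on '1' the DFA goes q0 → q1 and accepts (q1 ∈ Accept), but the regex does not match it → eliminate
Only (A) is consistent with the DFA.
(A) (0|1)*1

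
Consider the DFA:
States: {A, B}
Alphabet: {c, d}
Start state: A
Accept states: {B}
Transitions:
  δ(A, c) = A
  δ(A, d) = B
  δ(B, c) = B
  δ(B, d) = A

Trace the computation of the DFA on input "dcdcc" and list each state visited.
read 'd': A → B
  read 'c': B → B
  read 'd': B → A
  read 'c': A → A
  read 'c': A → A
A -> B -> B -> A -> A -> A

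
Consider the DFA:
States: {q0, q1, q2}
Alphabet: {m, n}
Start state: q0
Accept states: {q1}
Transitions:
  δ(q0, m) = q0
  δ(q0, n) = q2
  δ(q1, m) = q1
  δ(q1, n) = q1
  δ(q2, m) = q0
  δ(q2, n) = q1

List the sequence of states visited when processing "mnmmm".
read 'm': q0 → q0
  read 'n': q0 → q2
  read 'm': q2 → q0
  read 'm': q0 → q0
  read 'm': q0 → q0
q0 -> q0 -> q2 -> q0 -> q0 -> q0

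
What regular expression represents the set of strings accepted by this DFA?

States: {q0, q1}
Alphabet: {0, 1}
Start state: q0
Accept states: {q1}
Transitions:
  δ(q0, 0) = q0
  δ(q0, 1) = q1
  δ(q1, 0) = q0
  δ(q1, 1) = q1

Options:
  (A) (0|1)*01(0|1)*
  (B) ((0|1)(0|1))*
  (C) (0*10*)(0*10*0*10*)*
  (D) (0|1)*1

Check each option against the DFA on short strings; one disagreement eliminates an option:
  (A) (0|1)*01(0|1)*: on '1' the DFA goes q0 → q1 and accepts (q1 ∈ Accept), but the regex does not match it → eliminate
  (B) ((0|1)(0|1))*: on ε the DFA stays in q0 and rejects (q0 ∉ Accept), but the regex matches it → eliminate
  (C) (0*10*)(0*10*0*10*)*: on '10' the DFA goes q0 → q1 → q0 and rejects (q0 ∉ Accept), but the regex matches it → eliminate
  (D) (0|1)*1: agrees with the DFA on every string of length ≤ 6
Only (D) is consistent with the DFA.
(D) (0|1)*1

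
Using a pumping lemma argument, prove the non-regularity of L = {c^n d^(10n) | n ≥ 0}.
Assume L is regular with pumping length p. Idea: pumping the c-block breaks the 1:10 ratio.
Choose s = c^p d^(10p) (length 11p ≥ p). By the pumping lemma, s = xyz with |xy| ≤ p, |y| > 0, so y = c^k with k ≥ 1. Then xy²z = c^(p+k) d^(10p). For this to be in L we would need 10p = 10(p+k), i.e. 10k = 0, contradicting k ≥ 1. So xy²z ∉ L.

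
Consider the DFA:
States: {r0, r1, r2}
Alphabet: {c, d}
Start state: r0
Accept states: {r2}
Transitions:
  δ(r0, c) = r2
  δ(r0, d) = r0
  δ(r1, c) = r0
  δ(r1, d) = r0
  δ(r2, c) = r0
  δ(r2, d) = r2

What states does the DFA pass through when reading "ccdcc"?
read 'c': r0 → r2
  read 'c': r2 → r0
  read 'd': r0 → r0
  read 'c': r0 → r2
  read 'c': r2 → r0
r0 -> r2 -> r0 -> r0 -> r2 -> r0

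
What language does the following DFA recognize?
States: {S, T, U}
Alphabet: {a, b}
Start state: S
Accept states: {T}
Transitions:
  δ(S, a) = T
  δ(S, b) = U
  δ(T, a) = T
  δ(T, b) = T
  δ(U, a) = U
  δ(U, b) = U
Testing a few strings:
  'b' → reject
  'bab' → reject
  'aab' → accept
  'a' → accept
State roles: S=no input read; T=started with a; U=started with b (dead)
All strings over {a,b} starting with a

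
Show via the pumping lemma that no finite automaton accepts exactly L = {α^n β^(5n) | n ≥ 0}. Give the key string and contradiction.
Assume L is regular with pumping length p. Idea: pumping the α-block breaks the 1:5 ratio.
Choose s = α^p β^(5p) (length 6p ≥ p). By the pumping lemma, s = xyz with |xy| ≤ p, |y| > 0, so y = α^k with k ≥ 1. Then xy²z = α^(p+k) β^(5p). For this to be in L we would need 5p = 5(p+k), i.e. 5k = 0, contradicting k ≥ 1. So xy²z ∉ L.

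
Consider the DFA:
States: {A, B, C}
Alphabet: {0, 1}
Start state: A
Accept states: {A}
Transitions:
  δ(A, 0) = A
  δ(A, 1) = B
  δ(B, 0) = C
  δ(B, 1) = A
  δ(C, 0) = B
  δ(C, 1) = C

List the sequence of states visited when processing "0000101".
read '0': A → A
  read '0': A → A
  read '0': A → A
  read '0': A → A
  read '1': A → B
  read '0': B → C
  read '1': C → C
A -> A -> A -> A -> A -> B -> C -> C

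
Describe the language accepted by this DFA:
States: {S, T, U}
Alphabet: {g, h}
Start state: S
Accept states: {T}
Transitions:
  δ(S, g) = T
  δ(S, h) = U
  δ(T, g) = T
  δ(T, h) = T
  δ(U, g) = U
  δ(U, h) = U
Testing a few strings:
  'hgh' → reject
  'gh' → accept
  'ghg' → accept
  'g' → accept
State roles: S=no input read; T=started with g; U=started with h (dead)
All strings over {g,h} starting with g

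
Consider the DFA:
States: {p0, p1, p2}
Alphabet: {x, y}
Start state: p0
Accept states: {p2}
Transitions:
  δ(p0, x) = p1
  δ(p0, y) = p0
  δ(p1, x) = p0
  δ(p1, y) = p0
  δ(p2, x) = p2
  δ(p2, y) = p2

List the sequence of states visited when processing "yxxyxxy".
read 'y': p0 → p0
  read 'x': p0 → p1
  read 'x': p1 → p0
  read 'y': p0 → p0
  read 'x': p0 → p1
  read 'x': p1 → p0
  read 'y': p0 → p0
p0 -> p0 -> p1 -> p0 -> p0 -> p1 -> p0 -> p0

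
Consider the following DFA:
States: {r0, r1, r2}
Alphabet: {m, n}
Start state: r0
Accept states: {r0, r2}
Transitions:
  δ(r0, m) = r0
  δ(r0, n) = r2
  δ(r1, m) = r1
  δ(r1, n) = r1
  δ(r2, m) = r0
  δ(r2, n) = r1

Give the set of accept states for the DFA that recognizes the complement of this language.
Complement accept states = All states \ Original accept states
= {r0, r1, r2} \ {r0, r2}
{r1}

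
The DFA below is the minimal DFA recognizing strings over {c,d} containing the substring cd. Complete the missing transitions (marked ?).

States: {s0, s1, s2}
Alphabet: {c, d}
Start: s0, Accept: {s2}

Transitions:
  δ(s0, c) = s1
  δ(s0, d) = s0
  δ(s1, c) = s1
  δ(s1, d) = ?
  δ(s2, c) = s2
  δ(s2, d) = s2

From the language and accept set, identify what each state tracks — s0: no c seen yet; s1: seen a c, waiting for d; s2: substring cd seen.
Each missing δ(q, a) is the state matching the new tracked value after reading a.
δ(s1, d) = s2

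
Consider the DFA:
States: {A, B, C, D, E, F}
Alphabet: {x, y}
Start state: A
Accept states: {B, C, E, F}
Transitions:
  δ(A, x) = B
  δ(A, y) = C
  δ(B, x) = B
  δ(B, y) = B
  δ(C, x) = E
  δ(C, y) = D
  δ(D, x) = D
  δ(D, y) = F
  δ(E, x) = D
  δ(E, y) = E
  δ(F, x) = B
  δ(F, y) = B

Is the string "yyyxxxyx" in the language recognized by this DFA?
Processing string "yyyxxxyx":
  A --y--> C
  C --y--> D
  D --y--> F
  F --x--> B
  B --x--> B
  B --x--> B
  B --y--> B
  B --x--> B
Final state: B
Accept states: {B, C, E, F}
Yes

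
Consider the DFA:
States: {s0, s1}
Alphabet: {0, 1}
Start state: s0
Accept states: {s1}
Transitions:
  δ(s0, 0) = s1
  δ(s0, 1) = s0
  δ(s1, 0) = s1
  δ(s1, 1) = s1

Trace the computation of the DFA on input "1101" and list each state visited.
read '1': s0 → s0
  read '1': s0 → s0
  read '0': s0 → s1
  read '1': s1 → s1
s0 -> s0 -> s0 -> s1 -> s1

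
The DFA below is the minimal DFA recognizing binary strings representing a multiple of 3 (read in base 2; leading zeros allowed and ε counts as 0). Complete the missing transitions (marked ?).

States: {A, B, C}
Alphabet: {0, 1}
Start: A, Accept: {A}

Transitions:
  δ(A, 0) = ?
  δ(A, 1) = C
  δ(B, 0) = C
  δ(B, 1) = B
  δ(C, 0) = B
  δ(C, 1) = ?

From the language and accept set, identify what each state tracks — A: value ≡ 0 (mod 3); B: value ≡ 2 (mod 3); C: value ≡ 1 (mod 3).
Each missing δ(q, a) is the state matching the new tracked value after reading a.
δ(A, 0) = A; δ(C, 1) = A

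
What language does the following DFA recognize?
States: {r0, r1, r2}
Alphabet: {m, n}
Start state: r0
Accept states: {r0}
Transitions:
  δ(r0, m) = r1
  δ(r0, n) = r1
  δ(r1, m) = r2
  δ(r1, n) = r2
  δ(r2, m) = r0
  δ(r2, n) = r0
Testing a few strings:
  'mmnn' → reject
  'mnn' → accept
  'nnm' → accept
  'nm' → reject
State roles: r0=length ≡ 0 (mod 3); r1=length ≡ 1 (mod 3); r2=length ≡ 2 (mod 3)
All strings over {m,n} whose length is a multiple of 3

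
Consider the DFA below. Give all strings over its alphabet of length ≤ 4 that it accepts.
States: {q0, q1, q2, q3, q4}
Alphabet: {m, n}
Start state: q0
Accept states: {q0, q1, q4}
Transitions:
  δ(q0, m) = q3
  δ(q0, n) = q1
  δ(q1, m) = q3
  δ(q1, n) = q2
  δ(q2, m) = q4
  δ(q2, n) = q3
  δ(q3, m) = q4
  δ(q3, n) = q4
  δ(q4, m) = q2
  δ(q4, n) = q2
ε, n, mm, mn, nmm, nmn, nnm, mmmm, mmnm, mnmm, mnnm, nnnm, nnnn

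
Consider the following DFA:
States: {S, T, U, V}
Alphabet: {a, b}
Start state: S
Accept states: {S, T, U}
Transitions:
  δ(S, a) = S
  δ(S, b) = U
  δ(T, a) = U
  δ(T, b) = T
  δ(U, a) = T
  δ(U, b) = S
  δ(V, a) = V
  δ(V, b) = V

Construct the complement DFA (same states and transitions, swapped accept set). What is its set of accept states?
Complement accept states = All states \ Original accept states
= {S, T, U, V} \ {S, T, U}
{V}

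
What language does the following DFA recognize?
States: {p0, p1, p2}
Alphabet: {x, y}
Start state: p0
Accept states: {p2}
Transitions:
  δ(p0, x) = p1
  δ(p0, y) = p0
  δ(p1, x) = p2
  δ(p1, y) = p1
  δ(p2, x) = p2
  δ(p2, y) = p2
Testing a few strings:
  'xy' → reject
  'xx' → accept
  'y' → reject
  'yy' → reject
State roles: p0=zero x's seen; p1=one x seen; p2=≥ two x's seen
All strings over {x,y} containing at least two x's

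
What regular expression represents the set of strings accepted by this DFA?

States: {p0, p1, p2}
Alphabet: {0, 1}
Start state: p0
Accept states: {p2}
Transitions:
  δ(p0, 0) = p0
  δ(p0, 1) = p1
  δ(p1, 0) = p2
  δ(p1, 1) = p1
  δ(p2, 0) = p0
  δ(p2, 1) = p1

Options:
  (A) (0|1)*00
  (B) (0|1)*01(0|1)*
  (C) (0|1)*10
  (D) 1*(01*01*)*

Check each option against the DFA on short strings; one disagreement eliminates an option:
  (A) (0|1)*00: on '00' the DFA goes p0 → p0 → p0 and rejects (p0 ∉ Accept), but the regex matches it → eliminate
  (B) (0|1)*01(0|1)*: on '01' the DFA goes p0 → p0 → p1 and rejects (p1 ∉ Accept), but the regex matches it → eliminate
  (C) (0|1)*10: agrees with the DFA on every string of length ≤ 6
  (D) 1*(01*01*)*: on ε the DFA stays in p0 and rejects (p0 ∉ Accept), but the regex matches it → eliminate
Only (C) is consistent with the DFA.
(C) (0|1)*10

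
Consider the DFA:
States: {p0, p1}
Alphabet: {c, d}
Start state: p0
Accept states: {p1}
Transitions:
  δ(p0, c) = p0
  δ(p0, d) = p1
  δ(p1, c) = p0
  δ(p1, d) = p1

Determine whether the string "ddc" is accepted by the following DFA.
Processing string "ddc":
  p0 --d--> p1
  p1 --d--> p1
  p1 --c--> p0
Final state: p0
Accept states: {p1}
No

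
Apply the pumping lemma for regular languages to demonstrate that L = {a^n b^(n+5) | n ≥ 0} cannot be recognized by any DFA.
Assume L is regular with pumping length p. Idea: pumping the a-block breaks the fixed offset of 5.
Choose s = a^p b^(p+5) ∈ L. By the pumping lemma, s = xyz with |xy| ≤ p, |y| > 0, so y = a^k with k ≥ 1. Then xy²z = a^(p+k) b^(p+5). For this to be in L we would need p+5 = (p+k)+5, i.e. k = 0, contradicting k ≥ 1. So xy²z ∉ L.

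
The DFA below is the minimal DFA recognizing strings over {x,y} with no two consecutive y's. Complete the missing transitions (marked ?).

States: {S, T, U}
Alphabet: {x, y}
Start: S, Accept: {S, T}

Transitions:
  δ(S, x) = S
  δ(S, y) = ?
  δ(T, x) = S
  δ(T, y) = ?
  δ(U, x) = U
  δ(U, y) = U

From the language and accept set, identify what each state tracks — S: last symbol not y (ok); T: last symbol y (ok); U: saw yy (dead).
Each missing δ(q, a) is the state matching the new tracked value after reading a.
δ(S, y) = T; δ(T, y) = U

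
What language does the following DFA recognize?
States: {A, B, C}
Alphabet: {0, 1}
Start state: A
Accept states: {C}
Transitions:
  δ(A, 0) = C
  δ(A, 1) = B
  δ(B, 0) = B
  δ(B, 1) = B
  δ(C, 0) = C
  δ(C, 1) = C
Testing a few strings:
  '00' → accept
  '01' → accept
  '0' → accept
  '010' → accept
State roles: A=no input read; B=started with 1 (dead); C=started with 0
All binary strings starting with 0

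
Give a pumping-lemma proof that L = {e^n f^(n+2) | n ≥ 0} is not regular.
Assume L is regular with pumping length p. Idea: pumping the e-block breaks the fixed offset of 2.
Choose s = e^p f^(p+2) ∈ L. By the pumping lemma, s = xyz with |xy| ≤ p, |y| > 0, so y = e^k with k ≥ 1. Then xy²z = e^(p+k) f^(p+2). For this to be in L we would need p+2 = (p+k)+2, i.e. k = 0, contradicting k ≥ 1. So xy²z ∉ L.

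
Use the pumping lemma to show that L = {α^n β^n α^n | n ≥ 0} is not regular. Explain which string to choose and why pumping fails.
Assume L is regular with pumping length p. Idea: pumping the first α-block unbalances it against the other two.
Choose s = α^p β^p α^p ∈ L (|s| = 3p ≥ p). By the pumping lemma, s = xyz with |xy| ≤ p, |y| > 0, so y = α^k with k ≥ 1, inside the first α-block. Then xy²z = α^(p+k) β^p α^p. The first block has length p+k ≠ p, so the three block lengths are no longer equal and xy²z ∉ L.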